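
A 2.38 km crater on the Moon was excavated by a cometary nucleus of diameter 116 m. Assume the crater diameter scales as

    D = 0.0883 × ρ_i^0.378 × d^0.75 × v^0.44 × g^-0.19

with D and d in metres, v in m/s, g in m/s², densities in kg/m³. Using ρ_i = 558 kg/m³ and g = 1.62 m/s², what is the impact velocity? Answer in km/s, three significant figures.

Rearranging for v: v = [D / (0.0883 · 558^0.378 · 116^0.75 · 1.62^-0.19)]^(1/0.44).
D = 2380 m.
558^0.378 = 10.92
116^0.75 = 35.35
1.62^-0.19 = 0.9124
Denominator = 0.0883 × 10.92 × 35.35 × 0.9124 = 31.10
D / 31.10 = 2380 / 31.10 = 76.53
v = 76.53^(1/0.44) = 76.53^2.2727 = 19115 m/s

v ≈ 19.1 km/s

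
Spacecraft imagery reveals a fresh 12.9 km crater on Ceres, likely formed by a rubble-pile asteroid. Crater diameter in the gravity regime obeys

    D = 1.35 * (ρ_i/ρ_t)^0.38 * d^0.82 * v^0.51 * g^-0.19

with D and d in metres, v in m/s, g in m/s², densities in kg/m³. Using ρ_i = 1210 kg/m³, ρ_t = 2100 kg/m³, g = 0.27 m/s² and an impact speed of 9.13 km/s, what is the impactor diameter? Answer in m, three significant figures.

Rearranging for d: d = [D / (1.35 · (1210/2100)^0.38 · 9130^0.51 · 0.27^-0.19)]^(1/0.82).
D = 12900 m.
(1210/2100)^0.38 = 0.8110
9130^0.51 = 104.7
0.27^-0.19 = 1.282
Denominator = 1.35 × 0.8110 × 104.7 × 1.282 = 147.0
D / 147.0 = 12900 / 147.0 = 87.76
d = 87.76^(1/0.82) = 87.76^1.2195 = 234.3 m

d ≈ 234 m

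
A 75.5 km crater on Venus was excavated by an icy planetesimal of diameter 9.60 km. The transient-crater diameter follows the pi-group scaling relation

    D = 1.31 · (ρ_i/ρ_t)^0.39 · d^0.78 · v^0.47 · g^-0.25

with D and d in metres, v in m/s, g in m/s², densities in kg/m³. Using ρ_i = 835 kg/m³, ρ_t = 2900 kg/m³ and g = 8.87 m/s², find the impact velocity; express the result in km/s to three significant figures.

Rearranging for v: v = [D / (1.31 · (835/2900)^0.39 · 9600^0.78 · 8.87^-0.25)]^(1/0.47).
D = 75500 m.
(835/2900)^0.39 = 0.6154
9600^0.78 = 1277
8.87^-0.25 = 0.5795
Denominator = 1.31 × 0.6154 × 1277 × 0.5795 = 596.6
D / 596.6 = 75500 / 596.6 = 126.6
v = 126.6^(1/0.47) = 126.6^2.1277 = 29740 m/s

v ≈ 29.7 km/s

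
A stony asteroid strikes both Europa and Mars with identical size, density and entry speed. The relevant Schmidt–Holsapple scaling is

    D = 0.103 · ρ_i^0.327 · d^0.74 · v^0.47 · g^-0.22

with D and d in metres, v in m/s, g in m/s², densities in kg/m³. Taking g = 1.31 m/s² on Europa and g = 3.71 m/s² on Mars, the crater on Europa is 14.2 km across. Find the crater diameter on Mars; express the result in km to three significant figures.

D ≈ 11.3 km

All impactor-dependent factors cancel in the ratio, leaving D_Mars/D_Europa = (g_Mars/g_Europa)^-0.22.
(3.71/1.31)^-0.22 = 2.832^-0.22 = 0.7953
D_Mars = 0.7953 × 14.2 km = 11.3 km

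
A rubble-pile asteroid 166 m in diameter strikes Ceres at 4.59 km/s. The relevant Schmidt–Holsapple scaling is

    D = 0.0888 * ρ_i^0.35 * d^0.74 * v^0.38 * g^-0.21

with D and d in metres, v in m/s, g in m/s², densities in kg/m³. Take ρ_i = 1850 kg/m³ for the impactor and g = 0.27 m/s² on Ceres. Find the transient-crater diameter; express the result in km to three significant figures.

D ≈ 1.76 km

In SI units: v = 4590 m/s.
ρ_i^0.35 = 1850^0.35 = 13.92
d^0.74 = 166^0.74 = 43.94
v^0.38 = 4590^0.38 = 24.63
g^-0.21 = 0.27^-0.21 = 1.316
D = 0.0888 × 13.92 × 43.94 × 24.63 × 1.316 = 1760 m
   = 1.760 km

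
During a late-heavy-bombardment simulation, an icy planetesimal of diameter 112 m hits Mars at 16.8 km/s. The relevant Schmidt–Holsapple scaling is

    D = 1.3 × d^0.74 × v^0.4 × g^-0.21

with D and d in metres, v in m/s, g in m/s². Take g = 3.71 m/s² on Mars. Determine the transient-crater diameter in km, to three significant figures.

D ≈ 1.59 km

In SI units: v = 16800 m/s.
d^0.74 = 112^0.74 = 32.84
v^0.4 = 16800^0.4 = 48.99
g^-0.21 = 3.71^-0.21 = 0.7593
D = 1.3 × 32.84 × 48.99 × 0.7593 = 1588 m
   = 1.588 km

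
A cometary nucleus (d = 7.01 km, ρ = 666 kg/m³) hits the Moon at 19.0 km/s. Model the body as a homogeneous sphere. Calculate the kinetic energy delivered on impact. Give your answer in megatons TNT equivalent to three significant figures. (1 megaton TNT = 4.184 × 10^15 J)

d = 7010 m; v = 19000 m/s.
Mass m = (π/6) ρ d³ = (π/6) × 666 × (7010)³ = 1.201 × 10^14 kg
E = ½ m v² = 0.5 × 1.201 × 10^14 × (19000)² = 2.168 × 10^22 J
   = 2.168 × 10^22 / 4.184×10^15 = 5.182 × 10^6 Mt

E ≈ 5.18 × 10^6 Mt TNT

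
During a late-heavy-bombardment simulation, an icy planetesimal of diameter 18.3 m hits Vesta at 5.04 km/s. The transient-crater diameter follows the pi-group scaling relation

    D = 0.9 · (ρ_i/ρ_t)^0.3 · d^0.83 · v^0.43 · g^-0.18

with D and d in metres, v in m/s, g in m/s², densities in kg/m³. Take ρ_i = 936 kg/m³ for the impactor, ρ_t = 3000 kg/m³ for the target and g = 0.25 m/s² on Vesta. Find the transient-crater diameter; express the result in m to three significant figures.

In SI units: v = 5040 m/s.
(ρ_i/ρ_t)^0.3 = (936/3000)^0.3 = 0.7051
d^0.83 = 18.3^0.83 = 11.16
v^0.43 = 5040^0.43 = 39.09
g^-0.18 = 0.25^-0.18 = 1.283
D = 0.9 × 0.7051 × 11.16 × 39.09 × 1.283 = 355.2 m

D ≈ 355 m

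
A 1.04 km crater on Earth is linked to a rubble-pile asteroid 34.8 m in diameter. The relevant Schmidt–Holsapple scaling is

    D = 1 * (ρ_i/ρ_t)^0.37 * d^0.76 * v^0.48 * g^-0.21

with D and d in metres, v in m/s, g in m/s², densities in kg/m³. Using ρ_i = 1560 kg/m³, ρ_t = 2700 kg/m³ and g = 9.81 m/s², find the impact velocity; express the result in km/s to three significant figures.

Rearranging for v: v = [D / (1 · (1560/2700)^0.37 · 34.8^0.76 · 9.81^-0.21)]^(1/0.48).
D = 1040 m.
(1560/2700)^0.37 = 0.8163
34.8^0.76 = 14.85
9.81^-0.21 = 0.6191
Denominator = 1 × 0.8163 × 14.85 × 0.6191 = 7.505
D / 7.505 = 1040 / 7.505 = 138.6
v = 138.6^(1/0.48) = 138.6^2.0833 = 28969 m/s

v ≈ 29.0 km/s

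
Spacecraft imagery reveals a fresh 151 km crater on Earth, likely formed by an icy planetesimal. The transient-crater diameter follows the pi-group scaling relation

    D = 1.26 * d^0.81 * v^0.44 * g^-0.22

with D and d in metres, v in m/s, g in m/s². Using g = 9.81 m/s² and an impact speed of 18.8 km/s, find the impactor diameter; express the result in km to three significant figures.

Rearranging for d: d = [D / (1.26 · 18800^0.44 · 9.81^-0.22)]^(1/0.81).
D = 151000 m.
18800^0.44 = 75.97
9.81^-0.22 = 0.6051
Denominator = 1.26 × 75.97 × 0.6051 = 57.92
D / 57.92 = 151000 / 57.92 = 2607
d = 2607^(1/0.81) = 2607^1.2346 = 16503 m

d ≈ 16.5 km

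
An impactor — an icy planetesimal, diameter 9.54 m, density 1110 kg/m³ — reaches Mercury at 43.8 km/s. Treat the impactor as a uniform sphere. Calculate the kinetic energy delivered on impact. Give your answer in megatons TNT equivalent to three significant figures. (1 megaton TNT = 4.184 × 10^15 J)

v = 43800 m/s.
Mass m = (π/6) ρ d³ = (π/6) × 1110 × (9.54)³ = 5.046 × 10^5 kg
E = ½ m v² = 0.5 × 5.046 × 10^5 × (43800)² = 4.840 × 10^14 J
   = 4.840 × 10^14 / 4.184×10^15 = 0.1157 Mt

E ≈ 0.116 Mt TNT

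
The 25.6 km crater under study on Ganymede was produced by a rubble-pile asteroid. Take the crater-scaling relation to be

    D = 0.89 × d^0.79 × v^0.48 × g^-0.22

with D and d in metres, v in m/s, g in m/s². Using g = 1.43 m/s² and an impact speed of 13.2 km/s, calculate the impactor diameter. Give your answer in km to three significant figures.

d ≈ 1.53 km

Rearranging for d: d = [D / (0.89 · 13200^0.48 · 1.43^-0.22)]^(1/0.79).
D = 25600 m.
13200^0.48 = 95.03
1.43^-0.22 = 0.9243
Denominator = 0.89 × 95.03 × 0.9243 = 78.17
D / 78.17 = 25600 / 78.17 = 327.5
d = 327.5^(1/0.79) = 327.5^1.2658 = 1527 m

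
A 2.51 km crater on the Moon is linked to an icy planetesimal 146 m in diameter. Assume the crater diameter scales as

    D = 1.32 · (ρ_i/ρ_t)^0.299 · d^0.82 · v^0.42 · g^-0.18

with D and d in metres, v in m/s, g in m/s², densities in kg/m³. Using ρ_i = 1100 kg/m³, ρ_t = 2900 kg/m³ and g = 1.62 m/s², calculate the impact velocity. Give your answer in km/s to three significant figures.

Rearranging for v: v = [D / (1.32 · (1100/2900)^0.299 · 146^0.82 · 1.62^-0.18)]^(1/0.42).
D = 2510 m.
(1100/2900)^0.299 = 0.7484
146^0.82 = 59.53
1.62^-0.18 = 0.9168
Denominator = 1.32 × 0.7484 × 59.53 × 0.9168 = 53.92
D / 53.92 = 2510 / 53.92 = 46.55
v = 46.55^(1/0.42) = 46.55^2.381 = 9361 m/s

v ≈ 9.36 km/s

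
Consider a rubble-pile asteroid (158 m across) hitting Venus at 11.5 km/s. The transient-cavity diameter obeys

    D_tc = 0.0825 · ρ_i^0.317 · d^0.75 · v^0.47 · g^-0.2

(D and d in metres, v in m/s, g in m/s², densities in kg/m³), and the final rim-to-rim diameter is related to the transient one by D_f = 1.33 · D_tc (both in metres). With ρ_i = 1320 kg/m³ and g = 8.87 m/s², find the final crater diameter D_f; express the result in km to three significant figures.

v = 11500 m/s.
ρ_i^0.317 = 1320^0.317 = 9.755
d^0.75 = 158^0.75 = 44.56
v^0.47 = 11500^0.47 = 81.01
g^-0.2 = 8.87^-0.2 = 0.6463
D_tc = 0.0825 × 9.755 × 44.56 × 81.01 × 0.6463 = 1878 m
D_f = 1.33 × 1878 = 2498 m
     = 2.498 km

D_f ≈ 2.50 km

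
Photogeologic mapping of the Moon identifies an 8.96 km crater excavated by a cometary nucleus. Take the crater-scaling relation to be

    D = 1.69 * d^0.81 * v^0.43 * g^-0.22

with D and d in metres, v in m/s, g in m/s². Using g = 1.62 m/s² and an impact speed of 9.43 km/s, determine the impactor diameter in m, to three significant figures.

d ≈ 351 m

Rearranging for d: d = [D / (1.69 · 9430^0.43 · 1.62^-0.22)]^(1/0.81).
D = 8960 m.
9430^0.43 = 51.17
1.62^-0.22 = 0.8993
Denominator = 1.69 × 51.17 × 0.8993 = 77.77
D / 77.77 = 8960 / 77.77 = 115.2
d = 115.2^(1/0.81) = 115.2^1.2346 = 350.8 m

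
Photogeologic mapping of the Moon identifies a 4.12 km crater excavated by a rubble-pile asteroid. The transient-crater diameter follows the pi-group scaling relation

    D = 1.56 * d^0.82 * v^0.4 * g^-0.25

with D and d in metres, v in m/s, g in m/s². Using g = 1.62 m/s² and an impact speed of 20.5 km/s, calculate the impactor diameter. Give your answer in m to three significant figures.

Rearranging for d: d = [D / (1.56 · 20500^0.4 · 1.62^-0.25)]^(1/0.82).
D = 4120 m.
20500^0.4 = 53.05
1.62^-0.25 = 0.8864
Denominator = 1.56 × 53.05 × 0.8864 = 73.36
D / 73.36 = 4120 / 73.36 = 56.16
d = 56.16^(1/0.82) = 56.16^1.2195 = 136.0 m

d ≈ 136 m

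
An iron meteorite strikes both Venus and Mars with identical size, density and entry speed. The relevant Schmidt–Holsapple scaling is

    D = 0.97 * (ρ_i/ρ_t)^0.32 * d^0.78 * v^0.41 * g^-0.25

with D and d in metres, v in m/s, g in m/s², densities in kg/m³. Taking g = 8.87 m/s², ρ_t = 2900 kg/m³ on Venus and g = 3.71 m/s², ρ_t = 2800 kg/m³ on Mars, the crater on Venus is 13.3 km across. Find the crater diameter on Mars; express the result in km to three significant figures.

D ≈ 16.7 km

The impactor-only factors (d, v, ρ_i) cancel in the ratio, leaving D_Mars/D_Venus = (g_Mars/g_Venus)^-0.25 · (ρ_t,Venus/ρ_t,Mars)^0.32.
(3.71/8.87)^-0.25 = 0.4183^-0.25 = 1.243
(2900/2800)^0.32 = 1.036^0.32 = 1.011
Ratio = 1.243 × 1.011 = 1.257
D_Mars = 1.257 × 13.3 km = 16.7 km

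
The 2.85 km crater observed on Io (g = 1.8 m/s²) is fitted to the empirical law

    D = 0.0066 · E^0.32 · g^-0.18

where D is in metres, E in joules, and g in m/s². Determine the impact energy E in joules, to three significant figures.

E ≈ 5.67 × 10^17 J

Rearranging: E = [D / (0.0066 · g^-0.18)]^(1/0.32).
D = 2850 m.
g^-0.18 = 1.8^-0.18 = 0.8996
D / (0.0066 × 0.8996) = 2850 / (5.937 × 10^-3) = 4.800 × 10^5
E = (4.800 × 10^5)^3.125 = 5.674 × 10^17 J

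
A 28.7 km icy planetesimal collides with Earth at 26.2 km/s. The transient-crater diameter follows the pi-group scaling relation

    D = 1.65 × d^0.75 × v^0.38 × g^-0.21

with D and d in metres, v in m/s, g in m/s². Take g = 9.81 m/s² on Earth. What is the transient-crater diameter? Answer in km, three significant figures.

D ≈ 108 km

In SI units: d = 28700 m, v = 26200 m/s.
d^0.75 = 28700^0.75 = 2205
v^0.38 = 26200^0.38 = 47.75
g^-0.21 = 9.81^-0.21 = 0.6191
D = 1.65 × 2205 × 47.75 × 0.6191 = 1.076 × 10^5 m
   = 107.6 km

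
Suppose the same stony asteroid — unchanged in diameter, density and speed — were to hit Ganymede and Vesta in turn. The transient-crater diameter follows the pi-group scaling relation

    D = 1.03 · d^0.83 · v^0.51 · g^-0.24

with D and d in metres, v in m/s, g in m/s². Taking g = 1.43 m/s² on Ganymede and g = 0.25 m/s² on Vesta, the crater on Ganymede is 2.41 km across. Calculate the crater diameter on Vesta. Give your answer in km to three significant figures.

All impactor-dependent factors cancel in the ratio, leaving D_Vesta/D_Ganymede = (g_Vesta/g_Ganymede)^-0.24.
(0.25/1.43)^-0.24 = 0.1748^-0.24 = 1.520
D_Vesta = 1.520 × 2.41 km = 3.66 km

D ≈ 3.66 km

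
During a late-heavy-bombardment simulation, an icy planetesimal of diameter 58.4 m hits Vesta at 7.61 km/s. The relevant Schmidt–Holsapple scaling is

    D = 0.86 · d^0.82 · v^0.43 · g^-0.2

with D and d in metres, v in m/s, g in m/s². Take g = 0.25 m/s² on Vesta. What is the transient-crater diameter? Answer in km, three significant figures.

In SI units: v = 7610 m/s.
d^0.82 = 58.4^0.82 = 28.08
v^0.43 = 7610^0.43 = 46.67
g^-0.2 = 0.25^-0.2 = 1.320
D = 0.86 × 28.08 × 46.67 × 1.320 = 1488 m
   = 1.488 km

D ≈ 1.49 km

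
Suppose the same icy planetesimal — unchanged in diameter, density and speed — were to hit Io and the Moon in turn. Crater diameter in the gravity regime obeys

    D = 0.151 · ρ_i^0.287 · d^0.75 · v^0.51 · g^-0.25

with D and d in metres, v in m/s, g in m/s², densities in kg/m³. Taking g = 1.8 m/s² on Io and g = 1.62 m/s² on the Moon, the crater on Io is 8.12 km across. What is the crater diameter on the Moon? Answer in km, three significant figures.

All impactor-dependent factors cancel in the ratio, leaving D_Moon/D_Io = (g_Moon/g_Io)^-0.25.
(1.62/1.8)^-0.25 = 0.9000^-0.25 = 1.027
D_Moon = 1.027 × 8.12 km = 8.34 km

D ≈ 8.34 km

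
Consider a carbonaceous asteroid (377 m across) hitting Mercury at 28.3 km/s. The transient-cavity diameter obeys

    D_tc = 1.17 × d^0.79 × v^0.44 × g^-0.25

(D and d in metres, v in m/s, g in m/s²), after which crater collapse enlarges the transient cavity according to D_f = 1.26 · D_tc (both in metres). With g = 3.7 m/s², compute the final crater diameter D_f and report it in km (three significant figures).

D_f ≈ 10.5 km

v = 28300 m/s.
d^0.79 = 377^0.79 = 108.5
v^0.44 = 28300^0.44 = 90.95
g^-0.25 = 3.7^-0.25 = 0.7210
D_tc = 1.17 × 108.5 × 90.95 × 0.7210 = 8324 m
D_f = 1.26 × 8324 = 10488 m
     = 10.49 km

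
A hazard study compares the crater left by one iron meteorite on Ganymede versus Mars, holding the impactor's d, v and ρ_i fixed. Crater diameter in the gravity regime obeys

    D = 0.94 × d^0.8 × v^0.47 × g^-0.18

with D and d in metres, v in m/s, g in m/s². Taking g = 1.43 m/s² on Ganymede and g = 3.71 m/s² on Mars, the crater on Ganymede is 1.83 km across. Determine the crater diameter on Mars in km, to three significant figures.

All impactor-dependent factors cancel in the ratio, leaving D_Mars/D_Ganymede = (g_Mars/g_Ganymede)^-0.18.
(3.71/1.43)^-0.18 = 2.594^-0.18 = 0.8423
D_Mars = 0.8423 × 1.83 km = 1.54 km

D ≈ 1.54 km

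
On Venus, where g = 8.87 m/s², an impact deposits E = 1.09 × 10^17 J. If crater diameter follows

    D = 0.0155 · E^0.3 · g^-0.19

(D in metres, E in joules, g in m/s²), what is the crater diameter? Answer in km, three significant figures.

D ≈ 1.32 km

E^0.3 = (1.09 × 10^17)^0.3 = 1.292 × 10^5
g^-0.19 = 8.87^-0.19 = 0.6605
D = 0.0155 × 1.292 × 10^5 × 0.6605 = 1323 m
   = 1.323 km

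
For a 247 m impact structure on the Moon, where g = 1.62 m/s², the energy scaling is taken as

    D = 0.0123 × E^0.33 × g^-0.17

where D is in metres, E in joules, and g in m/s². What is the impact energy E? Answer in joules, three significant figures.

Rearranging: E = [D / (0.0123 · g^-0.17)]^(1/0.33).
g^-0.17 = 1.62^-0.17 = 0.9213
D / (0.0123 × 0.9213) = 247 / (0.01133) = 2.180 × 10^4
E = (2.180 × 10^4)^3.0303 = 1.402 × 10^13 J

E ≈ 1.40 × 10^13 J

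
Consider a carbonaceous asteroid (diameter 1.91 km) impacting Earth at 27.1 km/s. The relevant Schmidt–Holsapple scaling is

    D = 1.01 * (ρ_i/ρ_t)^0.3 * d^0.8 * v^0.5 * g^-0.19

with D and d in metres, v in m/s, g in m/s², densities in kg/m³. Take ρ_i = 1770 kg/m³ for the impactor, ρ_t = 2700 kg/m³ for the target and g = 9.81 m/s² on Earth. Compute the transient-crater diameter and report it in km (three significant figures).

In SI units: d = 1910 m, v = 27100 m/s.
(ρ_i/ρ_t)^0.3 = (1770/2700)^0.3 = 0.8810
d^0.8 = 1910^0.8 = 421.5
v^0.5 = 27100^0.5 = 164.6
g^-0.19 = 9.81^-0.19 = 0.6480
D = 1.01 × 0.8810 × 421.5 × 164.6 × 0.6480 = 40004 m
   = 40.00 km

D ≈ 40.0 km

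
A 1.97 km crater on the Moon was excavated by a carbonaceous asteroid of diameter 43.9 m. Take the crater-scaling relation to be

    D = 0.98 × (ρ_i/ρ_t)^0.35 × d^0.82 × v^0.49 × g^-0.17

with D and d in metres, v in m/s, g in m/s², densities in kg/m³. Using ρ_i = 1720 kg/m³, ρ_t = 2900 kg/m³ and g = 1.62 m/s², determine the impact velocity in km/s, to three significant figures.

v ≈ 16.9 km/s

Rearranging for v: v = [D / (0.98 · (1720/2900)^0.35 · 43.9^0.82 · 1.62^-0.17)]^(1/0.49).
D = 1970 m.
(1720/2900)^0.35 = 0.8329
43.9^0.82 = 22.22
1.62^-0.17 = 0.9213
Denominator = 0.98 × 0.8329 × 22.22 × 0.9213 = 16.71
D / 16.71 = 1970 / 16.71 = 117.9
v = 117.9^(1/0.49) = 117.9^2.0408 = 16887 m/s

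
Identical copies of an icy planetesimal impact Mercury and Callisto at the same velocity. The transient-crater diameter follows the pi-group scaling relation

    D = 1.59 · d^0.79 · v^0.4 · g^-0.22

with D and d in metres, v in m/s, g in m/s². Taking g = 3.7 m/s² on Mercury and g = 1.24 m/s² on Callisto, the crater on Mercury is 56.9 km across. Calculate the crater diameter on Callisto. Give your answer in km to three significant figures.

D ≈ 72.4 km

All impactor-dependent factors cancel in the ratio, leaving D_Callisto/D_Mercury = (g_Callisto/g_Mercury)^-0.22.
(1.24/3.7)^-0.22 = 0.3351^-0.22 = 1.272
D_Callisto = 1.272 × 56.9 km = 72.4 km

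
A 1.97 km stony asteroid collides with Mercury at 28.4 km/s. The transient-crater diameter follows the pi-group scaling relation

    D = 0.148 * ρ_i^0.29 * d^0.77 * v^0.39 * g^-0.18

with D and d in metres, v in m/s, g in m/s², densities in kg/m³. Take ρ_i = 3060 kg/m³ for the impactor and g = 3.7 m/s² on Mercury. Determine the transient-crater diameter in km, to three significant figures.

In SI units: d = 1970 m, v = 28400 m/s.
ρ_i^0.29 = 3060^0.29 = 10.25
d^0.77 = 1970^0.77 = 344.1
v^0.39 = 28400^0.39 = 54.55
g^-0.18 = 3.7^-0.18 = 0.7902
D = 0.148 × 10.25 × 344.1 × 54.55 × 0.7902 = 22501 m
   = 22.50 km

D ≈ 22.5 km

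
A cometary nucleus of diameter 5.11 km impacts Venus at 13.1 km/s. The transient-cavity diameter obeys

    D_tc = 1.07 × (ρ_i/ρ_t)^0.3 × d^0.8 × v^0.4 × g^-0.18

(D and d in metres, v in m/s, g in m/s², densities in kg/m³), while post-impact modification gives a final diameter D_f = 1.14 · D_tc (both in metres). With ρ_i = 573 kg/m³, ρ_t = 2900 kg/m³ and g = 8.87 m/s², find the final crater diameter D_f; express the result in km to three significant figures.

D_f ≈ 20.8 km

In SI: d = 5110 m, v = 13100 m/s.
(ρ_i/ρ_t)^0.3 = (573/2900)^0.3 = 0.6148
d^0.8 = 5110^0.8 = 926.3
v^0.4 = 13100^0.4 = 44.35
g^-0.18 = 8.87^-0.18 = 0.6751
D_tc = 1.07 × 0.6148 × 926.3 × 44.35 × 0.6751 = 18240 m
D_f = 1.14 × 18240 = 20794 m
     = 20.79 km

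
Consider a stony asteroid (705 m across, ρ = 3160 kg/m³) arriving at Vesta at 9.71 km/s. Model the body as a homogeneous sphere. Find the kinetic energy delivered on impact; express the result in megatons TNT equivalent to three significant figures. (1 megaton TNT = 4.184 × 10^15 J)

v = 9710 m/s.
Mass m = (π/6) ρ d³ = (π/6) × 3160 × (705)³ = 5.798 × 10^11 kg
E = ½ m v² = 0.5 × 5.798 × 10^11 × (9710)² = 2.733 × 10^19 J
   = 2.733 × 10^19 / 4.184×10^15 = 6532 Mt

E ≈ 6530 Mt TNT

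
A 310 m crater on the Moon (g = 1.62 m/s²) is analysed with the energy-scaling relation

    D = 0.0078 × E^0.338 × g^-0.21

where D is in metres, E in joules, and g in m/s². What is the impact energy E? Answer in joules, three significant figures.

E ≈ 5.46 × 10^13 J

Rearranging: E = [D / (0.0078 · g^-0.21)]^(1/0.338).
g^-0.21 = 1.62^-0.21 = 0.9037
D / (0.0078 × 0.9037) = 310 / (7.049 × 10^-3) = 4.398 × 10^4
E = (4.398 × 10^4)^2.9586 = 5.464 × 10^13 J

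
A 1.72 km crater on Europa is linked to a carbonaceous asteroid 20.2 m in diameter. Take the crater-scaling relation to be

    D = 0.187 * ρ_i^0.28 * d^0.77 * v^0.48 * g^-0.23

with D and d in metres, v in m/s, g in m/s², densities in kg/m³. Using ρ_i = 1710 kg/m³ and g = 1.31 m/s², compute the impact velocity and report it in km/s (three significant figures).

v ≈ 21.6 km/s

Rearranging for v: v = [D / (0.187 · 1710^0.28 · 20.2^0.77 · 1.31^-0.23)]^(1/0.48).
D = 1720 m.
1710^0.28 = 8.040
20.2^0.77 = 10.12
1.31^-0.23 = 0.9398
Denominator = 0.187 × 8.040 × 10.12 × 0.9398 = 14.30
D / 14.30 = 1720 / 14.30 = 120.3
v = 120.3^(1/0.48) = 120.3^2.0833 = 21568 m/s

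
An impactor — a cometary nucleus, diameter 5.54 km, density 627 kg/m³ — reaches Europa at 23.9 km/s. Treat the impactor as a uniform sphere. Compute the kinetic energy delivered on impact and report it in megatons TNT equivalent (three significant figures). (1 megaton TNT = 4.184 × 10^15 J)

E ≈ 3.81 × 10^6 Mt TNT

d = 5540 m; v = 23900 m/s.
Mass m = (π/6) ρ d³ = (π/6) × 627 × (5540)³ = 5.582 × 10^13 kg
E = ½ m v² = 0.5 × 5.582 × 10^13 × (23900)² = 1.594 × 10^22 J
   = 1.594 × 10^22 / 4.184×10^15 = 3.810 × 10^6 Mt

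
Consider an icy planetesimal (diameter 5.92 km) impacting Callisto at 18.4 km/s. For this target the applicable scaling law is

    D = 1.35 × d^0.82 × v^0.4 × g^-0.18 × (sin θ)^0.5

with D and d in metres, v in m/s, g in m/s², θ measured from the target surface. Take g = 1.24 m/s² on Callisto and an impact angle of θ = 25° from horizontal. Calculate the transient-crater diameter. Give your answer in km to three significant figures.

D ≈ 53.2 km

In SI units: d = 5920 m, v = 18400 m/s.
d^0.82 = 5920^0.82 = 1240
v^0.4 = 18400^0.4 = 50.81
g^-0.18 = 1.24^-0.18 = 0.9620
(sin 25°)^0.5 = 0.4226^0.5 = 0.6501
D = 1.35 × 1240 × 50.81 × 0.9620 × 0.6501 = 53194 m
   = 53.19 km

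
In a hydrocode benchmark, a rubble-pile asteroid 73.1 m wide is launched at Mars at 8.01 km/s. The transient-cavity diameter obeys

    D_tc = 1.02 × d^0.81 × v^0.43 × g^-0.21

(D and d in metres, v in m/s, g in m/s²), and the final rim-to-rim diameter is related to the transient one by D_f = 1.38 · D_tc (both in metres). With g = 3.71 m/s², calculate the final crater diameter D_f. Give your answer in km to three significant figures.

D_f ≈ 1.65 km

v = 8010 m/s.
d^0.81 = 73.1^0.81 = 32.34
v^0.43 = 8010^0.43 = 47.70
g^-0.21 = 3.71^-0.21 = 0.7593
D_tc = 1.02 × 32.34 × 47.70 × 0.7593 = 1195 m
D_f = 1.38 × 1195 = 1649 m
     = 1.649 km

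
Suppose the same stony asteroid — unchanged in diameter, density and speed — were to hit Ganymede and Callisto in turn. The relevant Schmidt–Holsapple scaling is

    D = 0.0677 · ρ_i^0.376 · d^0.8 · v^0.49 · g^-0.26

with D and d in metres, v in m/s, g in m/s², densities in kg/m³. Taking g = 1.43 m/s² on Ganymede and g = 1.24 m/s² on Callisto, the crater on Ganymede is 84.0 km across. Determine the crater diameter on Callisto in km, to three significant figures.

All impactor-dependent factors cancel in the ratio, leaving D_Callisto/D_Ganymede = (g_Callisto/g_Ganymede)^-0.26.
(1.24/1.43)^-0.26 = 0.8671^-0.26 = 1.038
D_Callisto = 1.038 × 84.0 km = 87.2 km

D ≈ 87.2 km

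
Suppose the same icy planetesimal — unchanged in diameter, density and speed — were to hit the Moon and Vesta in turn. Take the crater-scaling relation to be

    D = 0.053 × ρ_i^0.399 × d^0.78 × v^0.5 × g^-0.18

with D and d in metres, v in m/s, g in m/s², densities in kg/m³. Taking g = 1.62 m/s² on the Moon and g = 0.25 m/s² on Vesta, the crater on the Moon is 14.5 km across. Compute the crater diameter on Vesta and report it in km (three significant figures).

All impactor-dependent factors cancel in the ratio, leaving D_Vesta/D_Moon = (g_Vesta/g_Moon)^-0.18.
(0.25/1.62)^-0.18 = 0.1543^-0.18 = 1.400
D_Vesta = 1.400 × 14.5 km = 20.3 km

D ≈ 20.3 km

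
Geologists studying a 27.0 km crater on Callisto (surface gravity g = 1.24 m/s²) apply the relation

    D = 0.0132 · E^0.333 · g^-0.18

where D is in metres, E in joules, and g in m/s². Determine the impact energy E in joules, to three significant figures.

Rearranging: E = [D / (0.0132 · g^-0.18)]^(1/0.333).
D = 27000 m.
g^-0.18 = 1.24^-0.18 = 0.9620
D / (0.0132 × 0.9620) = 27000 / (0.01270) = 2.126 × 10^6
E = (2.126 × 10^6)^3.003 = 1.004 × 10^19 J

E ≈ 1.00 × 10^19 J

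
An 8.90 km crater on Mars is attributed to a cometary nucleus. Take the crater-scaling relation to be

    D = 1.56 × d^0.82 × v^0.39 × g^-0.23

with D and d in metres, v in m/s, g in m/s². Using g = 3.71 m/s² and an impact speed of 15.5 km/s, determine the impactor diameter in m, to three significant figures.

d ≈ 559 m

Rearranging for d: d = [D / (1.56 · 15500^0.39 · 3.71^-0.23)]^(1/0.82).
D = 8900 m.
15500^0.39 = 43.08
3.71^-0.23 = 0.7397
Denominator = 1.56 × 43.08 × 0.7397 = 49.71
D / 49.71 = 8900 / 49.71 = 179.0
d = 179.0^(1/0.82) = 179.0^1.2195 = 558.9 m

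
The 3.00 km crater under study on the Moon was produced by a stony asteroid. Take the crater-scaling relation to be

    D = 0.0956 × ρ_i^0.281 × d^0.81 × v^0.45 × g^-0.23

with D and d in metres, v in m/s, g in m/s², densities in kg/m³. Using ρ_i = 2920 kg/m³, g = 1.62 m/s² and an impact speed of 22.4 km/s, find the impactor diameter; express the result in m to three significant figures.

Rearranging for d: d = [D / (0.0956 · 2920^0.281 · 22400^0.45 · 1.62^-0.23)]^(1/0.81).
D = 3000 m.
2920^0.281 = 9.414
22400^0.45 = 90.70
1.62^-0.23 = 0.8950
Denominator = 0.0956 × 9.414 × 90.70 × 0.8950 = 73.06
D / 73.06 = 3000 / 73.06 = 41.06
d = 41.06^(1/0.81) = 41.06^1.2346 = 98.16 m

d ≈ 98.2 m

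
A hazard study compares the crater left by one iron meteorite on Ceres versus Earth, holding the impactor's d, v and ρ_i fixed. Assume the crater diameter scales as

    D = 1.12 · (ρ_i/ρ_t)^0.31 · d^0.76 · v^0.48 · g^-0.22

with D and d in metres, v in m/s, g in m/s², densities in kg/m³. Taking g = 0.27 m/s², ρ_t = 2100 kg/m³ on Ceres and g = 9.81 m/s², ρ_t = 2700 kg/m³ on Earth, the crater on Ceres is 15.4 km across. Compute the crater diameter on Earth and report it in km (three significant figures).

The impactor-only factors (d, v, ρ_i) cancel in the ratio, leaving D_Earth/D_Ceres = (g_Earth/g_Ceres)^-0.22 · (ρ_t,Ceres/ρ_t,Earth)^0.31.
(9.81/0.27)^-0.22 = 36.33^-0.22 = 0.4537
(2100/2700)^0.31 = 0.7778^0.31 = 0.9251
Ratio = 0.4537 × 0.9251 = 0.4197
D_Earth = 0.4197 × 15.4 km = 6.46 km

D ≈ 6.46 km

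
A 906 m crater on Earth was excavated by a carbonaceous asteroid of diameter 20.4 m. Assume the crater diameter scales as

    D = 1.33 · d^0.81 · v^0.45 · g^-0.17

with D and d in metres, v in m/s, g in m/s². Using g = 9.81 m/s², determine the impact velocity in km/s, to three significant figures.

Rearranging for v: v = [D / (1.33 · 20.4^0.81 · 9.81^-0.17)]^(1/0.45).
20.4^0.81 = 11.50
9.81^-0.17 = 0.6783
Denominator = 1.33 × 11.50 × 0.6783 = 10.37
D / 10.37 = 906 / 10.37 = 87.37
v = 87.37^(1/0.45) = 87.37^2.2222 = 20611 m/s

v ≈ 20.6 km/s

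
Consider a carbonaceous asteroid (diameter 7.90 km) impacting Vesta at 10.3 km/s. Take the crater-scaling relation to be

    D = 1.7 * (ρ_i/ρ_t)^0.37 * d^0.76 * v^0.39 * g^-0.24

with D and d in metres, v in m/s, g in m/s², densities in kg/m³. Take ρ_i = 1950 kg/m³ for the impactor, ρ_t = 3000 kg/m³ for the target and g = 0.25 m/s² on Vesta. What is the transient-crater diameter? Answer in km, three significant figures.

D ≈ 68.1 km

In SI units: d = 7900 m, v = 10300 m/s.
(ρ_i/ρ_t)^0.37 = (1950/3000)^0.37 = 0.8527
d^0.76 = 7900^0.76 = 916.6
v^0.39 = 10300^0.39 = 36.73
g^-0.24 = 0.25^-0.24 = 1.395
D = 1.7 × 0.8527 × 916.6 × 36.73 × 1.395 = 68080 m
   = 68.08 km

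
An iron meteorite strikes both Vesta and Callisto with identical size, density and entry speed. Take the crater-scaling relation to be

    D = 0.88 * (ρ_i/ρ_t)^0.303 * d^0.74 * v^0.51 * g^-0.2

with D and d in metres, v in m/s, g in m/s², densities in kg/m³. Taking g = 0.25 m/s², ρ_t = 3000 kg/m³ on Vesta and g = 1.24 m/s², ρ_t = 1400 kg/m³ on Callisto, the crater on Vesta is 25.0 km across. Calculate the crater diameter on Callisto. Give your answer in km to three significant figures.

D ≈ 22.9 km

The impactor-only factors (d, v, ρ_i) cancel in the ratio, leaving D_Callisto/D_Vesta = (g_Callisto/g_Vesta)^-0.2 · (ρ_t,Vesta/ρ_t,Callisto)^0.303.
(1.24/0.25)^-0.2 = 4.960^-0.2 = 0.7259
(3000/1400)^0.303 = 2.143^0.303 = 1.260
Ratio = 0.7259 × 1.260 = 0.9146
D_Callisto = 0.9146 × 25.0 km = 22.9 km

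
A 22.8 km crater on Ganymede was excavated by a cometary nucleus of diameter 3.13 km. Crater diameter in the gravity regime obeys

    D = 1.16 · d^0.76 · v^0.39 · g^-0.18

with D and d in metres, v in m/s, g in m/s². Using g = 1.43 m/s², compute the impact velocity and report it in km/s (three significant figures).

Rearranging for v: v = [D / (1.16 · 3130^0.76 · 1.43^-0.18)]^(1/0.39).
D = 22800 m.
3130^0.76 = 453.5
1.43^-0.18 = 0.9376
Denominator = 1.16 × 453.5 × 0.9376 = 493.2
D / 493.2 = 22800 / 493.2 = 46.23
v = 46.23^(1/0.39) = 46.23^2.5641 = 18579 m/s

v ≈ 18.6 km/s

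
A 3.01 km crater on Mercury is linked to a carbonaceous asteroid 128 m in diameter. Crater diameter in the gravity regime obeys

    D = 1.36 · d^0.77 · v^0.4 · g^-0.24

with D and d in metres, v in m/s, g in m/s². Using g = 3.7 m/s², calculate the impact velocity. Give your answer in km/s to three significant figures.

Rearranging for v: v = [D / (1.36 · 128^0.77 · 3.7^-0.24)]^(1/0.4).
D = 3010 m.
128^0.77 = 41.93
3.7^-0.24 = 0.7305
Denominator = 1.36 × 41.93 × 0.7305 = 41.66
D / 41.66 = 3010 / 41.66 = 72.25
v = 72.25^(1/0.4) = 72.25^2.5 = 44371 m/s

v ≈ 44.4 km/s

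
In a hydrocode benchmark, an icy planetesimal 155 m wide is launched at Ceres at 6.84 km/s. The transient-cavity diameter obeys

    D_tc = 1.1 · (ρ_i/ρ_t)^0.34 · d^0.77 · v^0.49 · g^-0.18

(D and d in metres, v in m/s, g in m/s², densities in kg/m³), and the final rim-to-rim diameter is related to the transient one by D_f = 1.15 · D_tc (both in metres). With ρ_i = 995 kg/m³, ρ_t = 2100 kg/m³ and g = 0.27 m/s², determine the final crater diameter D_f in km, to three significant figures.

v = 6840 m/s.
(ρ_i/ρ_t)^0.34 = (995/2100)^0.34 = 0.7757
d^0.77 = 155^0.77 = 48.59
v^0.49 = 6840^0.49 = 75.71
g^-0.18 = 0.27^-0.18 = 1.266
D_tc = 1.1 × 0.7757 × 48.59 × 75.71 × 1.266 = 3974 m
D_f = 1.15 × 3974 = 4570 m
     = 4.570 km

D_f ≈ 4.57 km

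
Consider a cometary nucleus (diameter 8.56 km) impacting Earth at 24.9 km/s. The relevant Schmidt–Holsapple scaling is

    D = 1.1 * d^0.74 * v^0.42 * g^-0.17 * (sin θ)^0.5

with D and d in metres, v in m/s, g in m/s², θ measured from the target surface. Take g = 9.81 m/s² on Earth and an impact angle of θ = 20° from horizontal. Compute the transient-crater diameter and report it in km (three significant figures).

In SI units: d = 8560 m, v = 24900 m/s.
d^0.74 = 8560^0.74 = 812.9
v^0.42 = 24900^0.42 = 70.21
g^-0.17 = 9.81^-0.17 = 0.6783
(sin 20°)^0.5 = 0.3420^0.5 = 0.5848
D = 1.1 × 812.9 × 70.21 × 0.6783 × 0.5848 = 24903 m
   = 24.90 km

D ≈ 24.9 km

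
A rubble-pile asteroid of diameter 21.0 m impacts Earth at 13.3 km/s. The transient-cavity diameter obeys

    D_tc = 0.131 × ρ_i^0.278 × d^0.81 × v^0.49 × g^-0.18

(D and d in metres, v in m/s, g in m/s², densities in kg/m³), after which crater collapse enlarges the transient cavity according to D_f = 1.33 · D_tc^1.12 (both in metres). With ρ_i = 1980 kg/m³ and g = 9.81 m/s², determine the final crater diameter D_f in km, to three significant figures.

v = 13300 m/s.
ρ_i^0.278 = 1980^0.278 = 8.250
d^0.81 = 21^0.81 = 11.78
v^0.49 = 13300^0.49 = 104.9
g^-0.18 = 9.81^-0.18 = 0.6630
D_tc = 0.131 × 8.250 × 11.78 × 104.9 × 0.6630 = 885.4 m
D_f = 1.33 × (885.4)^1.12 = 2659 m
     = 2.659 km

D_f ≈ 2.66 km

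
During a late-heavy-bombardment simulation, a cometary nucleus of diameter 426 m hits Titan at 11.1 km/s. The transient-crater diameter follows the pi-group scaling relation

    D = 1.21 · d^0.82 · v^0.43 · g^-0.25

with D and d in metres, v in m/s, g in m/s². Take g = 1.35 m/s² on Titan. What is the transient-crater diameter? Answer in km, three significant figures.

D ≈ 8.83 km

In SI units: v = 11100 m/s.
d^0.82 = 426^0.82 = 143.3
v^0.43 = 11100^0.43 = 54.89
g^-0.25 = 1.35^-0.25 = 0.9277
D = 1.21 × 143.3 × 54.89 × 0.9277 = 8829 m
   = 8.829 km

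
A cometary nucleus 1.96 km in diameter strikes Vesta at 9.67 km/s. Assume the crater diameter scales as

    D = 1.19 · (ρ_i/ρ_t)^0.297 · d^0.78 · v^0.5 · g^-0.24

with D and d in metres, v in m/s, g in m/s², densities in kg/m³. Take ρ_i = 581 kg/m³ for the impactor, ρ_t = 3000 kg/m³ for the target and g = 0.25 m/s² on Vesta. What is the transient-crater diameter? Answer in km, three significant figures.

In SI units: d = 1960 m, v = 9670 m/s.
(ρ_i/ρ_t)^0.297 = (581/3000)^0.297 = 0.6141
d^0.78 = 1960^0.78 = 369.8
v^0.5 = 9670^0.5 = 98.34
g^-0.24 = 0.25^-0.24 = 1.395
D = 1.19 × 0.6141 × 369.8 × 98.34 × 1.395 = 37073 m
   = 37.07 km

D ≈ 37.1 km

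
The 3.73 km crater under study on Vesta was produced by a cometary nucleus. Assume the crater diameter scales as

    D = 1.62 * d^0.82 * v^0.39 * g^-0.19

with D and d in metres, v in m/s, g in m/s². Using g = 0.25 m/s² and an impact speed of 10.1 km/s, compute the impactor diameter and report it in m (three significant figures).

d ≈ 114 m

Rearranging for d: d = [D / (1.62 · 10100^0.39 · 0.25^-0.19)]^(1/0.82).
D = 3730 m.
10100^0.39 = 36.45
0.25^-0.19 = 1.301
Denominator = 1.62 × 36.45 × 1.301 = 76.82
D / 76.82 = 3730 / 76.82 = 48.56
d = 48.56^(1/0.82) = 48.56^1.2195 = 113.9 m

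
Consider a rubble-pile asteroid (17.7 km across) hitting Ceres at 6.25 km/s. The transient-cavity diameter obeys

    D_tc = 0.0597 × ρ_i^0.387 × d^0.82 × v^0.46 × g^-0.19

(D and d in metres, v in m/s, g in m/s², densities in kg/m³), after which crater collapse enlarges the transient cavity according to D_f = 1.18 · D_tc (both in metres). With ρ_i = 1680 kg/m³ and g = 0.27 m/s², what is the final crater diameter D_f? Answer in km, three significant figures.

In SI: d = 17700 m, v = 6250 m/s.
ρ_i^0.387 = 1680^0.387 = 17.71
d^0.82 = 17700^0.82 = 3043
v^0.46 = 6250^0.46 = 55.73
g^-0.19 = 0.27^-0.19 = 1.282
D_tc = 0.0597 × 17.71 × 3043 × 55.73 × 1.282 = 2.299 × 10^5 m
D_f = 1.18 × 2.299 × 10^5 = 2.713 × 10^5 m
     = 271.3 km

D_f ≈ 271 km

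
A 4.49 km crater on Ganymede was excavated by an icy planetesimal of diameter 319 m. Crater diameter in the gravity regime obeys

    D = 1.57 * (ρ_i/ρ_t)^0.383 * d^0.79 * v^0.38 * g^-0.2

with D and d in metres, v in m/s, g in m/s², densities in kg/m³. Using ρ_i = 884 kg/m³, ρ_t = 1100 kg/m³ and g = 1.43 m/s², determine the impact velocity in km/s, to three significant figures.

Rearranging for v: v = [D / (1.57 · (884/1100)^0.383 · 319^0.79 · 1.43^-0.2)]^(1/0.38).
D = 4490 m.
(884/1100)^0.383 = 0.9197
319^0.79 = 95.06
1.43^-0.2 = 0.9310
Denominator = 1.57 × 0.9197 × 95.06 × 0.9310 = 127.8
D / 127.8 = 4490 / 127.8 = 35.13
v = 35.13^(1/0.38) = 35.13^2.6316 = 11684 m/s

v ≈ 11.7 km/s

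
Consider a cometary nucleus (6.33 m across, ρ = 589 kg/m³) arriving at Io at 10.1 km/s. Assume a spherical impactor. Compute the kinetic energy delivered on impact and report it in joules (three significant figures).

v = 10100 m/s.
Mass m = (π/6) ρ d³ = (π/6) × 589 × (6.33)³ = 7.822 × 10^4 kg
E = ½ m v² = 0.5 × 7.822 × 10^4 × (10100)² = 3.990 × 10^12 J

E ≈ 3.99 × 10^12 J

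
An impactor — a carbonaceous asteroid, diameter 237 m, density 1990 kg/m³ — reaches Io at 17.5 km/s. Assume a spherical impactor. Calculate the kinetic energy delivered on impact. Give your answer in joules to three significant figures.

E ≈ 2.12 × 10^18 J

v = 17500 m/s.
Mass m = (π/6) ρ d³ = (π/6) × 1990 × (237)³ = 1.387 × 10^10 kg
E = ½ m v² = 0.5 × 1.387 × 10^10 × (17500)² = 2.124 × 10^18 J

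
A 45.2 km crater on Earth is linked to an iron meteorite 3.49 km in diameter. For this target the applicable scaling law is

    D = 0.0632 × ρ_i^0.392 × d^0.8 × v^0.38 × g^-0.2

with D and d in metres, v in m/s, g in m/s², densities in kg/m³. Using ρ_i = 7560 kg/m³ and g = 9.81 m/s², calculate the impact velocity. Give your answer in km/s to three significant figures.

Rearranging for v: v = [D / (0.0632 · 7560^0.392 · 3490^0.8 · 9.81^-0.2)]^(1/0.38).
D = 45200 m.
7560^0.392 = 33.14
3490^0.8 = 682.7
9.81^-0.2 = 0.6334
Denominator = 0.0632 × 33.14 × 682.7 × 0.6334 = 905.7
D / 905.7 = 45200 / 905.7 = 49.91
v = 49.91^(1/0.38) = 49.91^2.6316 = 29441 m/s

v ≈ 29.4 km/s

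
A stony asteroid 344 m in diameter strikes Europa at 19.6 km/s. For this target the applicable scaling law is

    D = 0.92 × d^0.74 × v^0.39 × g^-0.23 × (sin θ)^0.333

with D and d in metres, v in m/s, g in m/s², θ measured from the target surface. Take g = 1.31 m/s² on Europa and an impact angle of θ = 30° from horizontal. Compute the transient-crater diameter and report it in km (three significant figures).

D ≈ 2.44 km

In SI units: v = 19600 m/s.
d^0.74 = 344^0.74 = 75.34
v^0.39 = 19600^0.39 = 47.20
g^-0.23 = 1.31^-0.23 = 0.9398
(sin 30°)^0.333 = 0.5000^0.333 = 0.7939
D = 0.92 × 75.34 × 47.20 × 0.9398 × 0.7939 = 2441 m
   = 2.441 km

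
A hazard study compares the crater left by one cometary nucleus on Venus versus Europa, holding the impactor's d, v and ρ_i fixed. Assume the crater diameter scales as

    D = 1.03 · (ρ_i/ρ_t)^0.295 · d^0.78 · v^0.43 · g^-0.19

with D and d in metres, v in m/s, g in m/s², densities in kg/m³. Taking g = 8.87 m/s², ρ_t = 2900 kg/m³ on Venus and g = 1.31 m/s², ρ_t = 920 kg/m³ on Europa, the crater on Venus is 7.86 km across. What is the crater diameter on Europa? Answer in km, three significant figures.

D ≈ 15.9 km

The impactor-only factors (d, v, ρ_i) cancel in the ratio, leaving D_Europa/D_Venus = (g_Europa/g_Venus)^-0.19 · (ρ_t,Venus/ρ_t,Europa)^0.295.
(1.31/8.87)^-0.19 = 0.1477^-0.19 = 1.438
(2900/920)^0.295 = 3.152^0.295 = 1.403
Ratio = 1.438 × 1.403 = 2.018
D_Europa = 2.018 × 7.86 km = 15.9 km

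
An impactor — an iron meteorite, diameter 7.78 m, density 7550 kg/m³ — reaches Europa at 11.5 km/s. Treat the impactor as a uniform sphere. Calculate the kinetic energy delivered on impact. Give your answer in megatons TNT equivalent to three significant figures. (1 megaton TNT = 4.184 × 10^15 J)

E ≈ 0.0294 Mt TNT

v = 11500 m/s.
Mass m = (π/6) ρ d³ = (π/6) × 7550 × (7.78)³ = 1.862 × 10^6 kg
E = ½ m v² = 0.5 × 1.862 × 10^6 × (11500)² = 1.231 × 10^14 J
   = 1.231 × 10^14 / 4.184×10^15 = 0.02942 Mt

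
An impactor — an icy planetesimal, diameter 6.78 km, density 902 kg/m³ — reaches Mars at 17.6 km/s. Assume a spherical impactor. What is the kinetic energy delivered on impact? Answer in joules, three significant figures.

E ≈ 2.28 × 10^22 J

d = 6780 m; v = 17600 m/s.
Mass m = (π/6) ρ d³ = (π/6) × 902 × (6780)³ = 1.472 × 10^14 kg
E = ½ m v² = 0.5 × 1.472 × 10^14 × (17600)² = 2.280 × 10^22 J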